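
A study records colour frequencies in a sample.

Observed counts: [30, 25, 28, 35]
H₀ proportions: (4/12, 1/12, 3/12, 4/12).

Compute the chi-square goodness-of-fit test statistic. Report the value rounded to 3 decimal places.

test statistic = 26.161

n = 118; E_i = n·p_i = [39.33, 9.83, 29.50, 39.33]
χ² = (30−39.33)²/39.33 + (25−9.83)²/9.83 + (28−29.50)²/29.50 + (35−39.33)²/39.33 = 26.1610
df = 3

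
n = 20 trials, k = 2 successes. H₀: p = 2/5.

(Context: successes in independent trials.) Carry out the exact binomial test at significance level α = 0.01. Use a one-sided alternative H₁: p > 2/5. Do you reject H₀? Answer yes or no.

Exact binomial: n=20, k=2, p₀=2/5=0.4000
P(X≥2) from Σ C(n,i)·p₀^i·(1−p₀)^(n−i)
p-value (one-sided, H₁ greater) = 0.99948
At α=0.01: p ≥ α → fail to reject H₀

reject H₀: no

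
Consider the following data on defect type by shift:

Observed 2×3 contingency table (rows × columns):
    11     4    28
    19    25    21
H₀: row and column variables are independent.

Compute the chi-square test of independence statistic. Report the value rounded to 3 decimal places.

Row totals [43, 65], col totals [30, 29, 49], n=108
χ² = (11−11.94)²/11.94 + (4−11.55)²/11.55 + (28−19.51)²/19.51 + (19−18.06)²/18.06 + (25−17.45)²/17.45 + (21−29.49)²/29.49 = 14.4587
df = 2

test statistic = 14.459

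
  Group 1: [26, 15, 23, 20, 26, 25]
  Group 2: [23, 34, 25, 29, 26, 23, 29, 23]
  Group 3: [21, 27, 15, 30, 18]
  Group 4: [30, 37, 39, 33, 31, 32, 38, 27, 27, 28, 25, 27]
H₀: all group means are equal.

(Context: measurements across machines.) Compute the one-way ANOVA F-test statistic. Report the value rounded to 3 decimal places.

test statistic = 6.649

Group means [22.50, 26.50, 22.20, 31.17], grand mean 26.839
SSB = Σnᵢ(x̄ᵢ−x̄)² = 446.227; SSW = ΣΣ(x−x̄ᵢ)² = 603.967
MSB = 446.227/3 = 148.7423; MSW = 603.967/27 = 22.3691
F = MSB/MSW = 6.6494
df = (3, 27)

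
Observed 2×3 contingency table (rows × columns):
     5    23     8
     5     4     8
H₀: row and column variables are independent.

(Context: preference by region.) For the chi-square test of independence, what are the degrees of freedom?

df = (r−1)(c−1) = (2−1)·(3−1) = 2

degrees of freedom = 2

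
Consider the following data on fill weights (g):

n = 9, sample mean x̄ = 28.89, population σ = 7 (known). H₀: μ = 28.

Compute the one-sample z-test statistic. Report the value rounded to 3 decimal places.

SE = σ/√n = 7/√9 = 2.3333
z = (x̄−μ₀)/SE = (28.89−28)/2.3333 = 0.3814

test statistic = 0.381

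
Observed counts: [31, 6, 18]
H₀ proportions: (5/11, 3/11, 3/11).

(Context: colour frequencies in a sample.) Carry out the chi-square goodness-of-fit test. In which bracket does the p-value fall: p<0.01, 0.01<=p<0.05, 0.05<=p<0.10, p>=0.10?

n = 55; E_i = n·p_i = [25.00, 15.00, 15.00]
χ² = (31−25.00)²/25.00 + (6−15.00)²/15.00 + (18−15.00)²/15.00 = 7.4400
df = 2
p-value (upper-tail) = 0.02423
→ bracket: 0.01<=p<0.05

p-value bracket: 0.01<=p<0.05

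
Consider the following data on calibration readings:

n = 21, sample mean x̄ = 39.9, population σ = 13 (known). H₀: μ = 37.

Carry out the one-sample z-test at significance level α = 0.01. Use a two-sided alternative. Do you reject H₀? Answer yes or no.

reject H₀: no

SE = σ/√n = 13/√21 = 2.8368
z = (x̄−μ₀)/SE = (39.9−37)/2.8368 = 1.0223
p-value (two-sided) = 0.30665
At α=0.01: p ≥ α → fail to reject H₀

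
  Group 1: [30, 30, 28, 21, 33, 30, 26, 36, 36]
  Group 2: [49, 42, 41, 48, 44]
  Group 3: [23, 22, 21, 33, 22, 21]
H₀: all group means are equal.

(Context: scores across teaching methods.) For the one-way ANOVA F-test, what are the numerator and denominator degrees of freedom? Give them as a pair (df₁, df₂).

k = 3 groups, N = 20 total
df = (k−1, N−k) = (3−1, 20−3) = (2, 17)

degrees of freedom = [2, 17]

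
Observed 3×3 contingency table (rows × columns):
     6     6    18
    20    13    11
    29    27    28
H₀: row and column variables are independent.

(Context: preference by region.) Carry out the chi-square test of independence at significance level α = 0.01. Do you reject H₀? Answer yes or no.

Row totals [30, 44, 84], col totals [55, 46, 57], n=158
χ² = (6−10.44)²/10.44 + (6−8.73)²/8.73 + (18−10.82)²/10.82 + (20−15.32)²/15.32 + (13−12.81)²/12.81 + (11−15.87)²/15.87 + (29−29.24)²/29.24 + (27−24.46)²/24.46 + (28−30.30)²/30.30 = 10.8789
df = 4
p-value (upper-tail) = 0.02796
At α=0.01: p ≥ α → fail to reject H₀

reject H₀: no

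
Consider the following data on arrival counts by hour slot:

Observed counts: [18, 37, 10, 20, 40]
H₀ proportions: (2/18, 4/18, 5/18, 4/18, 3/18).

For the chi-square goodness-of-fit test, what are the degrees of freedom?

df = k − 1 = 5 − 1 = 4

degrees of freedom = 4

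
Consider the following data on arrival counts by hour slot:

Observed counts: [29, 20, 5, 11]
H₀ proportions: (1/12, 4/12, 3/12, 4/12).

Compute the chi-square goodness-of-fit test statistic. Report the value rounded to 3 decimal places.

n = 65; E_i = n·p_i = [5.42, 21.67, 16.25, 21.67]
χ² = (29−5.42)²/5.42 + (20−21.67)²/21.67 + (5−16.25)²/16.25 + (11−21.67)²/21.67 = 115.8462
df = 3

test statistic = 115.846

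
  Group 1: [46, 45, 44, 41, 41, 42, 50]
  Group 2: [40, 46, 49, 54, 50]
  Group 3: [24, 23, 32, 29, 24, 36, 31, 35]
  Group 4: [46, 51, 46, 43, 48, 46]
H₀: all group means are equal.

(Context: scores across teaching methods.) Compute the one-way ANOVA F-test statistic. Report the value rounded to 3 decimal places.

test statistic = 29.989

Group means [44.14, 47.80, 29.25, 46.67], grand mean 40.846
SSB = Σnᵢ(x̄ᵢ−x̄)² = 1596.894; SSW = ΣΣ(x−x̄ᵢ)² = 390.490
MSB = 1596.894/3 = 532.2980; MSW = 390.490/22 = 17.7496
F = MSB/MSW = 29.9894
df = (3, 22)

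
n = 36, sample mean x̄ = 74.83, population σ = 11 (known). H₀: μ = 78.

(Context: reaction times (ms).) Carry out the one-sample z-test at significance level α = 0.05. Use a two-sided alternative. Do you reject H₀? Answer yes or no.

reject H₀: no

SE = σ/√n = 11/√36 = 1.8333
z = (x̄−μ₀)/SE = (74.83−78)/1.8333 = -1.7291
p-value (two-sided) = 0.08379
At α=0.05: p ≥ α → fail to reject H₀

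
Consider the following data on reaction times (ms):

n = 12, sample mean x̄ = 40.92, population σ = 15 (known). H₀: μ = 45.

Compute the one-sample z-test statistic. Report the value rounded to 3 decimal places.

SE = σ/√n = 15/√12 = 4.3301
z = (x̄−μ₀)/SE = (40.92−45)/4.3301 = -0.9422

test statistic = -0.942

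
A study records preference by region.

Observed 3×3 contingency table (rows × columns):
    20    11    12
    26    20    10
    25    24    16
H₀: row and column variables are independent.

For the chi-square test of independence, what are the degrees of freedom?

df = (r−1)(c−1) = (3−1)·(3−1) = 4

degrees of freedom = 4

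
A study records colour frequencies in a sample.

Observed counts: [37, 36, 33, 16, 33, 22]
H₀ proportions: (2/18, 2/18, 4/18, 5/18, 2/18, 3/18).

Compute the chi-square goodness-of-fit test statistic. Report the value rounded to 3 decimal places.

n = 177; E_i = n·p_i = [19.67, 19.67, 39.33, 49.17, 19.67, 29.50]
χ² = (37−19.67)²/19.67 + (36−19.67)²/19.67 + (33−39.33)²/39.33 + (16−49.17)²/49.17 + (33−19.67)²/19.67 + (22−29.50)²/29.50 = 63.1814
df = 5

test statistic = 63.181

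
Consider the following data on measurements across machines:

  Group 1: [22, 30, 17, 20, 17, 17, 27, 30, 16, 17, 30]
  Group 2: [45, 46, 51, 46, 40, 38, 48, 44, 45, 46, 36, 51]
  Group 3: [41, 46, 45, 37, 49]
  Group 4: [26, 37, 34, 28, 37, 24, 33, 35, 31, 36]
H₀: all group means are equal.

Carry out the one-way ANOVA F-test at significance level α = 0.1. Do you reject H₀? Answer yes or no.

reject H₀: yes

Group means [22.09, 44.67, 43.60, 32.10], grand mean 34.684
SSB = Σnᵢ(x̄ᵢ−x̄)² = 3404.535; SSW = ΣΣ(x−x̄ᵢ)² = 879.676
MSB = 3404.535/3 = 1134.8449; MSW = 879.676/34 = 25.8728
F = MSB/MSW = 43.8624
df = (3, 34)
p-value (upper-tail) = 0.00000
At α=0.1: p < α → reject H₀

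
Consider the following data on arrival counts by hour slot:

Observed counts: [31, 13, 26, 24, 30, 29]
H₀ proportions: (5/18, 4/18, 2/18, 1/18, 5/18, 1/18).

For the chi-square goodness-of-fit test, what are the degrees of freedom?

degrees of freedom = 5

df = k − 1 = 6 − 1 = 5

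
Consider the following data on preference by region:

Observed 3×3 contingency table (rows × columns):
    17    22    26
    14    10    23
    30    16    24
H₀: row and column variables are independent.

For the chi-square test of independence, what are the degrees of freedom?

df = (r−1)(c−1) = (3−1)·(3−1) = 4

degrees of freedom = 4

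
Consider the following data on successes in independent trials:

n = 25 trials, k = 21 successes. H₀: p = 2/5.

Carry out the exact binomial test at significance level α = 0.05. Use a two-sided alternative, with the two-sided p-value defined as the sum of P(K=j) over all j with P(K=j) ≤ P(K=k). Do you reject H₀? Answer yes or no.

Exact binomial: n=25, k=21, p₀=2/5=0.4000
P(X=j) = C(n,j)·p₀^j·(1−p₀)^(n−j); p = Σ P(X=j) over j with P(X=j) ≤ P(X=21)
p-value (two-sided) = 0.00001
At α=0.05: p < α → reject H₀

reject H₀: yes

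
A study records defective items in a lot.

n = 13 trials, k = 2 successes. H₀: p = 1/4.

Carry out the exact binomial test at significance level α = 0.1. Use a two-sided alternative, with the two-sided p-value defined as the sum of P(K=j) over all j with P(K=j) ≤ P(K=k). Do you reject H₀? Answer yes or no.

Exact binomial: n=13, k=2, p₀=1/4=0.2500
P(X=j) = C(n,j)·p₀^j·(1−p₀)^(n−j); p = Σ P(X=j) over j with P(X=j) ≤ P(X=2)
p-value (two-sided) = 0.53864
At α=0.1: p ≥ α → fail to reject H₀

reject H₀: no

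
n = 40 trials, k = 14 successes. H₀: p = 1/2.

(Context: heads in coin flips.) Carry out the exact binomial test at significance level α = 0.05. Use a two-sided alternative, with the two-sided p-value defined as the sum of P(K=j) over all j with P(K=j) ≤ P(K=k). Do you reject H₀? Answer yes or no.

Exact binomial: n=40, k=14, p₀=1/2=0.5000
P(X=j) = C(n,j)·p₀^j·(1−p₀)^(n−j); p = Σ P(X=j) over j with P(X=j) ≤ P(X=14)
p-value (two-sided) = 0.08069
At α=0.05: p ≥ α → fail to reject H₀

reject H₀: no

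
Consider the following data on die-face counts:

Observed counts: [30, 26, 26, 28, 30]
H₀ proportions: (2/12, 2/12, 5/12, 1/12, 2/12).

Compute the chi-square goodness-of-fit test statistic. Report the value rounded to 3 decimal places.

n = 140; E_i = n·p_i = [23.33, 23.33, 58.33, 11.67, 23.33]
χ² = (30−23.33)²/23.33 + (26−23.33)²/23.33 + (26−58.33)²/58.33 + (28−11.67)²/11.67 + (30−23.33)²/23.33 = 44.9029
df = 4

test statistic = 44.903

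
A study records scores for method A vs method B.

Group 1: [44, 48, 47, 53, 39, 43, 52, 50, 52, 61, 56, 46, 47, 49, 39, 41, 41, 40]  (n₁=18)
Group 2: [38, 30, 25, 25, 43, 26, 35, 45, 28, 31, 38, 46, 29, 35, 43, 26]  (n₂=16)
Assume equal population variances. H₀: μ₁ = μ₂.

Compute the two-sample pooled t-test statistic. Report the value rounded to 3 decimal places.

x̄₁=47.111, s₁=6.192, n₁=18
x̄₂=33.938, s₂=7.470, n₂=16
s_p² = [17·6.192² + 15·7.470²]/32 = 46.5224
SE = √(s_p²·(1/18+1/16)) = 2.3435
t = (47.111−33.938)/2.3435 = 5.6212
df = 32

test statistic = 5.621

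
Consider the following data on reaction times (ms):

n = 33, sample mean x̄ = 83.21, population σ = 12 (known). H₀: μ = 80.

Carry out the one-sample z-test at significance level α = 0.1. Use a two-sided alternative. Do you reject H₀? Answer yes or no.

SE = σ/√n = 12/√33 = 2.0889
z = (x̄−μ₀)/SE = (83.21−80)/2.0889 = 1.5367
p-value (two-sided) = 0.12437
At α=0.1: p ≥ α → fail to reject H₀

reject H₀: no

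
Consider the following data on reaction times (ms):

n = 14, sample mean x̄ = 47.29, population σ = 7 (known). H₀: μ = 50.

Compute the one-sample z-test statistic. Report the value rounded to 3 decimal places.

test statistic = -1.449

SE = σ/√n = 7/√14 = 1.8708
z = (x̄−μ₀)/SE = (47.29−50)/1.8708 = -1.4486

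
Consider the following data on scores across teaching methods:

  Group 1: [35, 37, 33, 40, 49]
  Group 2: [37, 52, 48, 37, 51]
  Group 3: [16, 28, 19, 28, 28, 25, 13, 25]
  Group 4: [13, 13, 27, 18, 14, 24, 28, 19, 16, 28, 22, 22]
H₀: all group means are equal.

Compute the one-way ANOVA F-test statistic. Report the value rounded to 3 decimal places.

test statistic = 26.091

Group means [38.80, 45.00, 22.75, 20.33], grand mean 28.167
SSB = Σnᵢ(x̄ᵢ−x̄)² = 2953.200; SSW = ΣΣ(x−x̄ᵢ)² = 980.967
MSB = 2953.200/3 = 984.4000; MSW = 980.967/26 = 37.7295
F = MSB/MSW = 26.0910
df = (3, 26)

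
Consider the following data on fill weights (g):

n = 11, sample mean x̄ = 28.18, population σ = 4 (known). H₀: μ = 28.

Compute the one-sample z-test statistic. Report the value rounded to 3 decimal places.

SE = σ/√n = 4/√11 = 1.2060
z = (x̄−μ₀)/SE = (28.18−28)/1.2060 = 0.1492

test statistic = 0.149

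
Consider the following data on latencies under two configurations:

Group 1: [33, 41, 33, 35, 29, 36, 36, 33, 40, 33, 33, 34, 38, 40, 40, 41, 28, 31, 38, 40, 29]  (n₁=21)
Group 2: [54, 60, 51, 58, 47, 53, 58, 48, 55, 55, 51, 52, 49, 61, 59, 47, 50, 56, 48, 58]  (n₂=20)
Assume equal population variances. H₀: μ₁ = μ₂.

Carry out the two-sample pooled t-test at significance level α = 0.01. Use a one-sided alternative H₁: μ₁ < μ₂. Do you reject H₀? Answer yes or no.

x̄₁=35.286, s₁=4.173, n₁=21
x̄₂=53.500, s₂=4.548, n₂=20
s_p² = [20·4.173² + 19·4.548²]/39 = 19.0073
SE = √(s_p²·(1/21+1/20)) = 1.3622
t = (35.286−53.500)/1.3622 = -13.3716
df = 39
p-value (one-sided, H₁ less) = 0.00000
At α=0.01: p < α → reject H₀

reject H₀: yes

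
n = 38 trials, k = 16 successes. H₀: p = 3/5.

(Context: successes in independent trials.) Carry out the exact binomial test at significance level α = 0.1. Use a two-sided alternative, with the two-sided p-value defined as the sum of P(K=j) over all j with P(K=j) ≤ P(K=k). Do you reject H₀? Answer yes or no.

reject H₀: yes

Exact binomial: n=38, k=16, p₀=3/5=0.6000
P(X=j) = C(n,j)·p₀^j·(1−p₀)^(n−j); p = Σ P(X=j) over j with P(X=j) ≤ P(X=16)
p-value (two-sided) = 0.03049
At α=0.1: p < α → reject H₀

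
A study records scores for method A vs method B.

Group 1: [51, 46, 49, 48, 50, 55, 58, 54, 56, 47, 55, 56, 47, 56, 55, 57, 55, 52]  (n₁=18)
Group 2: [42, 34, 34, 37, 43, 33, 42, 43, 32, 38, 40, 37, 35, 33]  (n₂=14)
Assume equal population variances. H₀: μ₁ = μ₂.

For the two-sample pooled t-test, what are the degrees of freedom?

degrees of freedom = 30

df = n₁ + n₂ − 2 = 18 + 14 − 2 = 30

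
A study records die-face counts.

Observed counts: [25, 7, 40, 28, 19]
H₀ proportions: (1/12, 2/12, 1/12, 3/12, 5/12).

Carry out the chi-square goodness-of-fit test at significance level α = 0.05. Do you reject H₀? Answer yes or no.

n = 119; E_i = n·p_i = [9.92, 19.83, 9.92, 29.75, 49.58]
χ² = (25−9.92)²/9.92 + (7−19.83)²/19.83 + (40−9.92)²/9.92 + (28−29.75)²/29.75 + (19−49.58)²/49.58 = 141.4739
df = 4
p-value (upper-tail) = 0.00000
At α=0.05: p < α → reject H₀

reject H₀: yes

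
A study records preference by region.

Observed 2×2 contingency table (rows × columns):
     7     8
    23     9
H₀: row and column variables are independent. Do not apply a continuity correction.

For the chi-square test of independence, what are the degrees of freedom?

df = (r−1)(c−1) = (2−1)·(2−1) = 1

degrees of freedom = 1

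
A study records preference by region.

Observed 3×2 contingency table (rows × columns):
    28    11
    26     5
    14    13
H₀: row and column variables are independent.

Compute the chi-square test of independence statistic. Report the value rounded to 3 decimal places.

test statistic = 7.148

Row totals [39, 31, 27], col totals [68, 29], n=97
χ² = (28−27.34)²/27.34 + (11−11.66)²/11.66 + (26−21.73)²/21.73 + (5−9.27)²/9.27 + (14−18.93)²/18.93 + (13−8.07)²/8.07 = 7.1482
df = 2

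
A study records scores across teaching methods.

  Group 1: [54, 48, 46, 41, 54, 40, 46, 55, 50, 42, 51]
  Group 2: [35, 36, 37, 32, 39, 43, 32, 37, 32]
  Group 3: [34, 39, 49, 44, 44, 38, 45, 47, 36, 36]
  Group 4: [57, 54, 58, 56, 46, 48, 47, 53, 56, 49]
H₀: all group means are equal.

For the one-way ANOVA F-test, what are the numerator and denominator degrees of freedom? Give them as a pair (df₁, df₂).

degrees of freedom = [3, 36]

k = 4 groups, N = 40 total
df = (k−1, N−k) = (4−1, 40−4) = (3, 36)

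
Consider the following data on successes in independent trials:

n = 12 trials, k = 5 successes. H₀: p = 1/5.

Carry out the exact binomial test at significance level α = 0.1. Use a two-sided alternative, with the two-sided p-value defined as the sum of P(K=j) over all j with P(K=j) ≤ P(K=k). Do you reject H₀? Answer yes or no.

Exact binomial: n=12, k=5, p₀=1/5=0.2000
P(X=j) = C(n,j)·p₀^j·(1−p₀)^(n−j); p = Σ P(X=j) over j with P(X=j) ≤ P(X=5)
p-value (two-sided) = 0.07256
At α=0.1: p < α → reject H₀

reject H₀: yes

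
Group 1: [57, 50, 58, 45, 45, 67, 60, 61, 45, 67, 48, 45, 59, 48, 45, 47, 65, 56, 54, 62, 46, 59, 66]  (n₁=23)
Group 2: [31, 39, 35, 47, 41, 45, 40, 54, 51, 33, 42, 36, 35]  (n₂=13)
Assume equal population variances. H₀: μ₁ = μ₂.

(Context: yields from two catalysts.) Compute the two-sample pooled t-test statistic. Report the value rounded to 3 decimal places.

x̄₁=54.565, s₁=8.061, n₁=23
x̄₂=40.692, s₂=6.993, n₂=13
s_p² = [22·8.061² + 12·6.993²]/34 = 59.3065
SE = √(s_p²·(1/23+1/13)) = 2.6722
t = (54.565−40.692)/2.6722 = 5.1916
df = 34

test statistic = 5.192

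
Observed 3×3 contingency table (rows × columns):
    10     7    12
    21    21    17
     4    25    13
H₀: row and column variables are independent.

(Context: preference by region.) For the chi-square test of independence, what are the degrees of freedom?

df = (r−1)(c−1) = (3−1)·(3−1) = 4

degrees of freedom = 4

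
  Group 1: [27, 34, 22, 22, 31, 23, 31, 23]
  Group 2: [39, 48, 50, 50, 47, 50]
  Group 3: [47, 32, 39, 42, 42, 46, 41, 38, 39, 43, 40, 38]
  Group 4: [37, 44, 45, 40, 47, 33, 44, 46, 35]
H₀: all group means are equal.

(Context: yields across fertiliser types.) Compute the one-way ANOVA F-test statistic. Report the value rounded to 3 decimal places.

test statistic = 27.766

Group means [26.62, 47.33, 40.58, 41.22], grand mean 38.714
SSB = Σnᵢ(x̄ᵢ−x̄)² = 1713.462; SSW = ΣΣ(x−x̄ᵢ)² = 637.681
MSB = 1713.462/3 = 571.1541; MSW = 637.681/31 = 20.5703
F = MSB/MSW = 27.7659
df = (3, 31)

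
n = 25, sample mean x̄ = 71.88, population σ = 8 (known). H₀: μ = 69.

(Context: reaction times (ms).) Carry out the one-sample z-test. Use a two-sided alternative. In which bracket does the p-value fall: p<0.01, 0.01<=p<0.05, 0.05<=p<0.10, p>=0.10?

SE = σ/√n = 8/√25 = 1.6000
z = (x̄−μ₀)/SE = (71.88−69)/1.6000 = 1.8000
p-value (two-sided) = 0.07186
→ bracket: 0.05<=p<0.10

p-value bracket: 0.05<=p<0.10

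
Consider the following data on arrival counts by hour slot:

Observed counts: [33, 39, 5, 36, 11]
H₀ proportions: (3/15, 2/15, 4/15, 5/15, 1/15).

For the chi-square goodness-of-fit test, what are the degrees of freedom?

df = k − 1 = 5 − 1 = 4

degrees of freedom = 4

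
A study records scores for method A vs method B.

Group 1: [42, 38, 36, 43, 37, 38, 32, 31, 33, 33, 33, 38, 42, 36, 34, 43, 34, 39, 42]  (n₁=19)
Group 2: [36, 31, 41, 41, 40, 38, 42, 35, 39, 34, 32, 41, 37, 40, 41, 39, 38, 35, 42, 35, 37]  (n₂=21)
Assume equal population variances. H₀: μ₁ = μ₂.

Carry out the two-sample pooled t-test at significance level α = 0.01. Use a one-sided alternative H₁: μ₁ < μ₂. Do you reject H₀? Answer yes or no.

x̄₁=37.053, s₁=3.965, n₁=19
x̄₂=37.810, s₂=3.250, n₂=21
s_p² = [18·3.965² + 20·3.250²]/38 = 13.0049
SE = √(s_p²·(1/19+1/21)) = 1.1418
t = (37.053−37.810)/1.1418 = -0.6629
df = 38
p-value (one-sided, H₁ less) = 0.25570
At α=0.01: p ≥ α → fail to reject H₀

reject H₀: no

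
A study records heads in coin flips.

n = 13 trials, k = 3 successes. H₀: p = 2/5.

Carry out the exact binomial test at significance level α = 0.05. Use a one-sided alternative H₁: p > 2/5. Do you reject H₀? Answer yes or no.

reject H₀: no

Exact binomial: n=13, k=3, p₀=2/5=0.4000
P(X≥3) from Σ C(n,i)·p₀^i·(1−p₀)^(n−i)
p-value (one-sided, H₁ greater) = 0.94210
At α=0.05: p ≥ α → fail to reject H₀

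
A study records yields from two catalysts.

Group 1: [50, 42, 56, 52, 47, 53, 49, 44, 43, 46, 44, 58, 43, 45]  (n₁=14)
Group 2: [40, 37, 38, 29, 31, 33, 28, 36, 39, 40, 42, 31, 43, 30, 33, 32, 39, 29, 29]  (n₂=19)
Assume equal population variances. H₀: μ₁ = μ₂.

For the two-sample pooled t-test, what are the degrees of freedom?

degrees of freedom = 31

df = n₁ + n₂ − 2 = 14 + 19 − 2 = 31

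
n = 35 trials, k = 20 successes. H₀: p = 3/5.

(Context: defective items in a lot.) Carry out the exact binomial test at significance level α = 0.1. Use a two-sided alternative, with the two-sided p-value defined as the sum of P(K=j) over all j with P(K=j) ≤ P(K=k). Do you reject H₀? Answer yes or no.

reject H₀: no

Exact binomial: n=35, k=20, p₀=3/5=0.6000
P(X=j) = C(n,j)·p₀^j·(1−p₀)^(n−j); p = Σ P(X=j) over j with P(X=j) ≤ P(X=20)
p-value (two-sided) = 0.73298
At α=0.1: p ≥ α → fail to reject H₀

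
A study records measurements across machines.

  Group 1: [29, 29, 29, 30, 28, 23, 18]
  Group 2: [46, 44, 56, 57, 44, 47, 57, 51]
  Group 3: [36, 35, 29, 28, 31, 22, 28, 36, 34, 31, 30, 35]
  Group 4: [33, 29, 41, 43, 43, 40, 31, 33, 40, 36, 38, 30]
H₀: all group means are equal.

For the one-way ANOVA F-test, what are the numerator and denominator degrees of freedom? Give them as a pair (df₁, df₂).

k = 4 groups, N = 39 total
df = (k−1, N−k) = (4−1, 39−4) = (3, 35)

degrees of freedom = [3, 35]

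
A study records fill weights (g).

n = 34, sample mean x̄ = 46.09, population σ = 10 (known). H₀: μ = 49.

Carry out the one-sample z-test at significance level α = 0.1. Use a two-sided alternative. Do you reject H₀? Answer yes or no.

reject H₀: yes

SE = σ/√n = 10/√34 = 1.7150
z = (x̄−μ₀)/SE = (46.09−49)/1.7150 = -1.6968
p-value (two-sided) = 0.08973
At α=0.1: p < α → reject H₀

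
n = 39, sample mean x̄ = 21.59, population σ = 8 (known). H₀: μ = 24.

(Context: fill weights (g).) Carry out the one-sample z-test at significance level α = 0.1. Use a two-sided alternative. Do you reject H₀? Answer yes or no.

reject H₀: yes

SE = σ/√n = 8/√39 = 1.2810
z = (x̄−μ₀)/SE = (21.59−24)/1.2810 = -1.8813
p-value (two-sided) = 0.05993
At α=0.1: p < α → reject H₀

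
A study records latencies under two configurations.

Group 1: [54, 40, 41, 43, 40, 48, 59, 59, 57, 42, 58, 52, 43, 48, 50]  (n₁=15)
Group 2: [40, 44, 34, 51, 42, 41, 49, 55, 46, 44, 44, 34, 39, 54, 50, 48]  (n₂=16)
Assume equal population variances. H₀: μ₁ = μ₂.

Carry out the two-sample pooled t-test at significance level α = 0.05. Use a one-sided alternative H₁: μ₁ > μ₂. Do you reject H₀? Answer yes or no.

reject H₀: yes

x̄₁=48.933, s₁=7.216, n₁=15
x̄₂=44.688, s₂=6.311, n₂=16
s_p² = [14·7.216² + 15·6.311²]/29 = 45.7369
SE = √(s_p²·(1/15+1/16)) = 2.4306
t = (48.933−44.688)/2.4306 = 1.7468
df = 29
p-value (one-sided, H₁ greater) = 0.04562
At α=0.05: p < α → reject H₀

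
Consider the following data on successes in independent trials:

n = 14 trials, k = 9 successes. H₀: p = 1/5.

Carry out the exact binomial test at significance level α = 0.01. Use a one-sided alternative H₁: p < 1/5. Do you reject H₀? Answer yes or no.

Exact binomial: n=14, k=9, p₀=1/5=0.2000
P(X≤9) from Σ C(n,i)·p₀^i·(1−p₀)^(n−i)
p-value (one-sided, H₁ less) = 0.99995
At α=0.01: p ≥ α → fail to reject H₀

reject H₀: no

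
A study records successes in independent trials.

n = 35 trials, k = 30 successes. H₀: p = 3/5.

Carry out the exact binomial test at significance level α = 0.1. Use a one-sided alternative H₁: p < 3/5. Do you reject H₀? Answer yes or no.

Exact binomial: n=35, k=30, p₀=3/5=0.6000
P(X≤30) from Σ C(n,i)·p₀^i·(1−p₀)^(n−i)
p-value (one-sided, H₁ less) = 0.99978
At α=0.1: p ≥ α → fail to reject H₀

reject H₀: no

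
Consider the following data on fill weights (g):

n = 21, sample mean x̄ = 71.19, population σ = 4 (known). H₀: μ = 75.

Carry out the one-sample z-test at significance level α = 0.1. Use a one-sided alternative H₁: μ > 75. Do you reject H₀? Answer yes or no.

SE = σ/√n = 4/√21 = 0.8729
z = (x̄−μ₀)/SE = (71.19−75)/0.8729 = -4.3649
p-value (one-sided, H₁ greater) = 0.99999
At α=0.1: p ≥ α → fail to reject H₀

reject H₀: no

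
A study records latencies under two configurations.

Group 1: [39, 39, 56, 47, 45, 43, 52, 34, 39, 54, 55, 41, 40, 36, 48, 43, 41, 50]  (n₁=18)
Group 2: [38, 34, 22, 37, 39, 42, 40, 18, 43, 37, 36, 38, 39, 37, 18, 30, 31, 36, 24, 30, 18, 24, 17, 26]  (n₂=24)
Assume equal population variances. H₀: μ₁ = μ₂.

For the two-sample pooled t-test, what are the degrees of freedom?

df = n₁ + n₂ − 2 = 18 + 24 − 2 = 40

degrees of freedom = 40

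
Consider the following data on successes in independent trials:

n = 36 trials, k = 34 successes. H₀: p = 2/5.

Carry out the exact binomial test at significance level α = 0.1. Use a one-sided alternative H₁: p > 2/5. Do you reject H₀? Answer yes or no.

reject H₀: yes

Exact binomial: n=36, k=34, p₀=2/5=0.4000
P(X≥34) from Σ C(n,i)·p₀^i·(1−p₀)^(n−i)
p-value (one-sided, H₁ greater) = 0.00000
At α=0.1: p < α → reject H₀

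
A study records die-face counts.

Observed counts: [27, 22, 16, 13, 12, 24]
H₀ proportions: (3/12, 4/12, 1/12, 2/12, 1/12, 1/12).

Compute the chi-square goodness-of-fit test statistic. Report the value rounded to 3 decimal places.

n = 114; E_i = n·p_i = [28.50, 38.00, 9.50, 19.00, 9.50, 9.50]
χ² = (27−28.50)²/28.50 + (22−38.00)²/38.00 + (16−9.50)²/9.50 + (13−19.00)²/19.00 + (12−9.50)²/9.50 + (24−9.50)²/9.50 = 35.9474
df = 5

test statistic = 35.947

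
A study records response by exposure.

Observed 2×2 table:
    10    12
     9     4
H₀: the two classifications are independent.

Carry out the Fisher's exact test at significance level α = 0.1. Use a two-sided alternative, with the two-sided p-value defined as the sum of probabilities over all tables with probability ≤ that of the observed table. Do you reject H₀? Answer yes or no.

reject H₀: no

Margins: r₁=22, r₂=13, c₁=19, c₂=16, n=35
p_obs = C(22,10)·C(13,9)/C(35,19); sum pmf over tables with pmf ≤ p_obs
p-value (two-sided) = 0.29282
At α=0.1: p ≥ α → fail to reject H₀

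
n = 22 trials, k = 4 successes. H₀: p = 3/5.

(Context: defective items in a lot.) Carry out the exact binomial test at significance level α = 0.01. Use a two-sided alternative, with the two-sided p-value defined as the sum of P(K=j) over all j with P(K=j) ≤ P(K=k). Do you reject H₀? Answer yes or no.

reject H₀: yes

Exact binomial: n=22, k=4, p₀=3/5=0.6000
P(X=j) = C(n,j)·p₀^j·(1−p₀)^(n−j); p = Σ P(X=j) over j with P(X=j) ≤ P(X=4)
p-value (two-sided) = 0.00009
At α=0.01: p < α → reject H₀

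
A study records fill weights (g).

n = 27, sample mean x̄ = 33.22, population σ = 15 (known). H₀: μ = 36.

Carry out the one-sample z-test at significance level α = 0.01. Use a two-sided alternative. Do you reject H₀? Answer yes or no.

SE = σ/√n = 15/√27 = 2.8868
z = (x̄−μ₀)/SE = (33.22−36)/2.8868 = -0.9630
p-value (two-sided) = 0.33554
At α=0.01: p ≥ α → fail to reject H₀

reject H₀: no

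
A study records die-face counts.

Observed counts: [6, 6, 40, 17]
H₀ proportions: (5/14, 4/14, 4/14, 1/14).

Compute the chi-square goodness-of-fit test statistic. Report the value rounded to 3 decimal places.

n = 69; E_i = n·p_i = [24.64, 19.71, 19.71, 4.93]
χ² = (6−24.64)²/24.64 + (6−19.71)²/19.71 + (40−19.71)²/19.71 + (17−4.93)²/4.93 = 74.0841
df = 3

test statistic = 74.084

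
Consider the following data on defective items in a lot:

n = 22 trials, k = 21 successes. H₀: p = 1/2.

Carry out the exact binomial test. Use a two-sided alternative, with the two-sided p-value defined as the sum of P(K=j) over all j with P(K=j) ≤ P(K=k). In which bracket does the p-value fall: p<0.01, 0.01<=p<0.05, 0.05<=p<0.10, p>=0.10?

p-value bracket: p<0.01

Exact binomial: n=22, k=21, p₀=1/2=0.5000
P(X=j) = C(n,j)·p₀^j·(1−p₀)^(n−j); p = Σ P(X=j) over j with P(X=j) ≤ P(X=21)
p-value (two-sided) = 0.00001
→ bracket: p<0.01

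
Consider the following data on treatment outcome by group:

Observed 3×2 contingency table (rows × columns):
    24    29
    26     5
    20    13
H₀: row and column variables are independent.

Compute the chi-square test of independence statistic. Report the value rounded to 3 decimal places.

test statistic = 12.130

Row totals [53, 31, 33], col totals [70, 47], n=117
χ² = (24−31.71)²/31.71 + (29−21.29)²/21.29 + (26−18.55)²/18.55 + (5−12.45)²/12.45 + (20−19.74)²/19.74 + (13−13.26)²/13.26 = 12.1297
df = 2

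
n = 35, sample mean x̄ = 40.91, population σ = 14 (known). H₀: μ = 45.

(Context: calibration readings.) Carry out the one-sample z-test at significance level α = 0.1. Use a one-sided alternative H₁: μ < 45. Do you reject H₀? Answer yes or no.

reject H₀: yes

SE = σ/√n = 14/√35 = 2.3664
z = (x̄−μ₀)/SE = (40.91−45)/2.3664 = -1.7283
p-value (one-sided, H₁ less) = 0.04196
At α=0.1: p < α → reject H₀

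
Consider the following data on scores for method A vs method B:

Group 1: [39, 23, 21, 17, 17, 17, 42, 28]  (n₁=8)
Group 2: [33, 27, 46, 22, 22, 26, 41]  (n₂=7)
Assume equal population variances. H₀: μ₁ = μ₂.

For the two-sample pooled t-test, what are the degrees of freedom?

degrees of freedom = 13

df = n₁ + n₂ − 2 = 8 + 7 − 2 = 13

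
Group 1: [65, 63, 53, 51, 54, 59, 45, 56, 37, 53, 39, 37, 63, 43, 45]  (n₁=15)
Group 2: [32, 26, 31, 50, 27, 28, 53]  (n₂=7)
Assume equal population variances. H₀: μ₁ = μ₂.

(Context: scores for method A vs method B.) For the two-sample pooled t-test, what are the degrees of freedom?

df = n₁ + n₂ − 2 = 15 + 7 − 2 = 20

degrees of freedom = 20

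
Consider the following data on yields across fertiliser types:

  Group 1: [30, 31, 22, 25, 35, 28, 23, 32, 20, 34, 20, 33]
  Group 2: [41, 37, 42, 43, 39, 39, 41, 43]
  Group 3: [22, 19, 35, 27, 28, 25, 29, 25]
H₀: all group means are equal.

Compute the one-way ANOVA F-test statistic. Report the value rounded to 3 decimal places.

test statistic = 24.743

Group means [27.75, 40.62, 26.25], grand mean 31.000
SSB = Σnᵢ(x̄ᵢ−x̄)² = 1048.375; SSW = ΣΣ(x−x̄ᵢ)² = 529.625
MSB = 1048.375/2 = 524.1875; MSW = 529.625/25 = 21.1850
F = MSB/MSW = 24.7433
df = (2, 25)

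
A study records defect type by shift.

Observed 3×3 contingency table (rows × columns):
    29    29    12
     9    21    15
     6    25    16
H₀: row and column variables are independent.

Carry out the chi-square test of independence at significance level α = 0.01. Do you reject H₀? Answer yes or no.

Row totals [70, 45, 47], col totals [44, 75, 43], n=162
χ² = (29−19.01)²/19.01 + (29−32.41)²/32.41 + (12−18.58)²/18.58 + (9−12.22)²/12.22 + (21−20.83)²/20.83 + (15−11.94)²/11.94 + (6−12.77)²/12.77 + (25−21.76)²/21.76 + (16−12.48)²/12.48 = 14.6320
df = 4
p-value (upper-tail) = 0.00553
At α=0.01: p < α → reject H₀

reject H₀: yes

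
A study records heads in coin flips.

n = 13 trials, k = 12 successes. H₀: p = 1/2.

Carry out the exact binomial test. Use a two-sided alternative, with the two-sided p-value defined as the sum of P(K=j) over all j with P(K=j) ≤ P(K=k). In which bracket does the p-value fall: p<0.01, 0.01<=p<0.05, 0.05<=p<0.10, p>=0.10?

Exact binomial: n=13, k=12, p₀=1/2=0.5000
P(X=j) = C(n,j)·p₀^j·(1−p₀)^(n−j); p = Σ P(X=j) over j with P(X=j) ≤ P(X=12)
p-value (two-sided) = 0.00342
→ bracket: p<0.01

p-value bracket: p<0.01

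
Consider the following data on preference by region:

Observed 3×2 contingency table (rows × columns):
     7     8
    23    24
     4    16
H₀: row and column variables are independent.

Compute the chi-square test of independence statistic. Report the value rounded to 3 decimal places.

Row totals [15, 47, 20], col totals [34, 48], n=82
χ² = (7−6.22)²/6.22 + (8−8.78)²/8.78 + (23−19.49)²/19.49 + (24−27.51)²/27.51 + (4−8.29)²/8.29 + (16−11.71)²/11.71 = 5.0448
df = 2

test statistic = 5.045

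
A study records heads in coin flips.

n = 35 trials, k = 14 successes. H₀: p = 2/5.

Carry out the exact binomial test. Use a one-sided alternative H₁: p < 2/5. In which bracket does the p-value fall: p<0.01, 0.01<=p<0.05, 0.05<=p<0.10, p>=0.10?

Exact binomial: n=35, k=14, p₀=2/5=0.4000
P(X≤14) from Σ C(n,i)·p₀^i·(1−p₀)^(n−i)
p-value (one-sided, H₁ less) = 0.57275
→ bracket: p>=0.10

p-value bracket: p>=0.10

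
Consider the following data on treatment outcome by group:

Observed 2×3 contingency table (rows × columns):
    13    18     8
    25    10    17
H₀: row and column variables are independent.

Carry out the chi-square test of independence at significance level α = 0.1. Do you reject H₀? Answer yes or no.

reject H₀: yes

Row totals [39, 52], col totals [38, 28, 25], n=91
χ² = (13−16.29)²/16.29 + (18−12.00)²/12.00 + (8−10.71)²/10.71 + (25−21.71)²/21.71 + (10−16.00)²/16.00 + (17−14.29)²/14.29 = 7.6134
df = 2
p-value (upper-tail) = 0.02222
At α=0.1: p < α → reject H₀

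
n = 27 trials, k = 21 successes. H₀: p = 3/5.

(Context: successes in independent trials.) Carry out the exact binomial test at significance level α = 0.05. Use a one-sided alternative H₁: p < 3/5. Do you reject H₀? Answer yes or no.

Exact binomial: n=27, k=21, p₀=3/5=0.6000
P(X≤21) from Σ C(n,i)·p₀^i·(1−p₀)^(n−i)
p-value (one-sided, H₁ less) = 0.98450
At α=0.05: p ≥ α → fail to reject H₀

reject H₀: no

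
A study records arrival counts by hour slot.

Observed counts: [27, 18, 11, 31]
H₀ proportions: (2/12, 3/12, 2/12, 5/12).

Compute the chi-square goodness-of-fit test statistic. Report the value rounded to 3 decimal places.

test statistic = 13.028

n = 87; E_i = n·p_i = [14.50, 21.75, 14.50, 36.25]
χ² = (27−14.50)²/14.50 + (18−21.75)²/21.75 + (11−14.50)²/14.50 + (31−36.25)²/36.25 = 13.0276
df = 3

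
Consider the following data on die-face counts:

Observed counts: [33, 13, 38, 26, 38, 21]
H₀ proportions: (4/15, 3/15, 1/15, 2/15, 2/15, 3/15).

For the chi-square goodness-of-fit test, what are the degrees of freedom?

df = k − 1 = 6 − 1 = 5

degrees of freedom = 5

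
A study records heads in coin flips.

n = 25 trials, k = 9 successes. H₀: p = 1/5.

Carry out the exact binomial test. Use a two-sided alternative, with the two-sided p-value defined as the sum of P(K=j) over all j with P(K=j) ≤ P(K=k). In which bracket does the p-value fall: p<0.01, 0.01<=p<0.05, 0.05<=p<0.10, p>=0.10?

Exact binomial: n=25, k=9, p₀=1/5=0.2000
P(X=j) = C(n,j)·p₀^j·(1−p₀)^(n−j); p = Σ P(X=j) over j with P(X=j) ≤ P(X=9)
p-value (two-sided) = 0.07416
→ bracket: 0.05<=p<0.10

p-value bracket: 0.05<=p<0.10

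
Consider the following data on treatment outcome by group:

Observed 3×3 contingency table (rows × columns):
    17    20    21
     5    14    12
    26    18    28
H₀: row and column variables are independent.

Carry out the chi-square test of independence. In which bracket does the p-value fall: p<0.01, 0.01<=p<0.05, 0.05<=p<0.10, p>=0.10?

Row totals [58, 31, 72], col totals [48, 52, 61], n=161
χ² = (17−17.29)²/17.29 + (20−18.73)²/18.73 + (21−21.98)²/21.98 + (5−9.24)²/9.24 + (14−10.01)²/10.01 + (12−11.75)²/11.75 + (26−21.47)²/21.47 + (18−23.25)²/23.25 + (28−27.28)²/27.28 = 5.8389
df = 4
p-value (upper-tail) = 0.21151
→ bracket: p>=0.10

p-value bracket: p>=0.10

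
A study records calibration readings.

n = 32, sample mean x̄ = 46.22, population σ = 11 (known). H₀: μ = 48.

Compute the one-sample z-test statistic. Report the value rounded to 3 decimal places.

test statistic = -0.915

SE = σ/√n = 11/√32 = 1.9445
z = (x̄−μ₀)/SE = (46.22−48)/1.9445 = -0.9154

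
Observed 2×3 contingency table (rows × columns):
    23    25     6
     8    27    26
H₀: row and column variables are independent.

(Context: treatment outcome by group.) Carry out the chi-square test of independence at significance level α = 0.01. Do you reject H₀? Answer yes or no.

Row totals [54, 61], col totals [31, 52, 32], n=115
χ² = (23−14.56)²/14.56 + (25−24.42)²/24.42 + (6−15.03)²/15.03 + (8−16.44)²/16.44 + (27−27.58)²/27.58 + (26−16.97)²/16.97 = 19.4811
df = 2
p-value (upper-tail) = 0.00006
At α=0.01: p < α → reject H₀

reject H₀: yes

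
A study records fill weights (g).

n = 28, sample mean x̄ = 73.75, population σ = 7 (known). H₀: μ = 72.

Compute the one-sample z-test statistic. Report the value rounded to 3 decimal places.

SE = σ/√n = 7/√28 = 1.3229
z = (x̄−μ₀)/SE = (73.75−72)/1.3229 = 1.3229

test statistic = 1.323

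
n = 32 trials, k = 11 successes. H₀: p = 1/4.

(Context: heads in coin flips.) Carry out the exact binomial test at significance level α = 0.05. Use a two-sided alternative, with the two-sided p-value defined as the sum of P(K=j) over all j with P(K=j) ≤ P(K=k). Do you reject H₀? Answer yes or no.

reject H₀: no

Exact binomial: n=32, k=11, p₀=1/4=0.2500
P(X=j) = C(n,j)·p₀^j·(1−p₀)^(n−j); p = Σ P(X=j) over j with P(X=j) ≤ P(X=11)
p-value (two-sided) = 0.22335
At α=0.05: p ≥ α → fail to reject H₀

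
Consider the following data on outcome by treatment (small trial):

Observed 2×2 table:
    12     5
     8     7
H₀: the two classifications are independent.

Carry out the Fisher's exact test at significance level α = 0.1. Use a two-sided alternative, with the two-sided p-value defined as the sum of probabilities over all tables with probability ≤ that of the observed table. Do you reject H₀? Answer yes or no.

reject H₀: no

Margins: r₁=17, r₂=15, c₁=20, c₂=12, n=32
p_obs = C(17,12)·C(15,8)/C(32,20); sum pmf over tables with pmf ≤ p_obs
p-value (two-sided) = 0.46701
At α=0.1: p ≥ α → fail to reject H₀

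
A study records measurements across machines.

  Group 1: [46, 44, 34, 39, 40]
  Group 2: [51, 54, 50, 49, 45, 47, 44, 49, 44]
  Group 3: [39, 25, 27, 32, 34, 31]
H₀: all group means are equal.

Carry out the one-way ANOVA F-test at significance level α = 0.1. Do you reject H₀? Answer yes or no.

reject H₀: yes

Group means [40.60, 48.11, 31.33], grand mean 41.200
SSB = Σnᵢ(x̄ᵢ−x̄)² = 1015.778; SSW = ΣΣ(x−x̄ᵢ)² = 305.422
MSB = 1015.778/2 = 507.8889; MSW = 305.422/17 = 17.9660
F = MSB/MSW = 28.2694
df = (2, 17)
p-value (upper-tail) = 0.00000
At α=0.1: p < α → reject H₀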